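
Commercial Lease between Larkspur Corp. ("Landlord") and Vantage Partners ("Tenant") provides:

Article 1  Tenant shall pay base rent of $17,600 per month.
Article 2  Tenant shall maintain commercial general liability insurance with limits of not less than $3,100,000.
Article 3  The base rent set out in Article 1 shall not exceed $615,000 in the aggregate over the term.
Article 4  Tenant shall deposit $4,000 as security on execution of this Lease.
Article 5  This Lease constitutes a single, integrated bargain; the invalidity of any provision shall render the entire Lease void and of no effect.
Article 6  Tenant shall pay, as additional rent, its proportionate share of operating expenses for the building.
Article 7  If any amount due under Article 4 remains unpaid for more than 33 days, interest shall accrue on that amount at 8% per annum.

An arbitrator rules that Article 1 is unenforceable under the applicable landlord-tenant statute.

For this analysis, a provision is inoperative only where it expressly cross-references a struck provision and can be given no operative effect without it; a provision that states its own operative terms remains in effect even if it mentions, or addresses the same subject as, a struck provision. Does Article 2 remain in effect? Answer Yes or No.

No

Article 1 is struck. Article 3 has no operative effect of its own apart from Article 1 and is therefore inoperative. Article 5 provides that the Lease is not severable, so the invalidity of any one provision voids the entire Lease. No provision of the Lease survives. Article 2 is among the inoperative provisions, so the answer is no.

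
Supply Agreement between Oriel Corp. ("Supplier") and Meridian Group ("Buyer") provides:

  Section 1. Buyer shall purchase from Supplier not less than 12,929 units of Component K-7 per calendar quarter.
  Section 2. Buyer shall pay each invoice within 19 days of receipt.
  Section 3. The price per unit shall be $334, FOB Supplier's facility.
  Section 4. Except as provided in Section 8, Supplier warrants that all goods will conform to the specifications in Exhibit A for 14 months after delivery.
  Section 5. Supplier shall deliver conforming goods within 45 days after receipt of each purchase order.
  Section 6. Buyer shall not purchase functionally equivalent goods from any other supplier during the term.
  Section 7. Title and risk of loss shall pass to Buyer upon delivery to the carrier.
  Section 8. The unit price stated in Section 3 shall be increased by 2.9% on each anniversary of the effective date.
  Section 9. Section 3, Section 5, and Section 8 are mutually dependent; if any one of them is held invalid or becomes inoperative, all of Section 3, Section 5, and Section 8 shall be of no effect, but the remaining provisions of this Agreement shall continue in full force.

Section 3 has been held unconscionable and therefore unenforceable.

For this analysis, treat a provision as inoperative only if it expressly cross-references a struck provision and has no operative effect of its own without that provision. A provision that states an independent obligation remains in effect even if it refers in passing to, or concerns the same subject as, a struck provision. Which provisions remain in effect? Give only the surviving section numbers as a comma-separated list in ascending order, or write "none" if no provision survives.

1, 2, 4, 6, 7, 9

Section 3 is struck. The whole of Section 8 is the escalation of the unit price, defined by reference to Section 3, so Section 8 cannot stand once Section 3 is removed. Although Section 4 refers to Section 8, its operative terms do not depend on Section 8, so it remains in effect. Section 9 declares Section 3, Section 5, and Section 8 mutually dependent; since one of them has fallen, all of them are of no effect. That brings down Section 5 as well. The remainder continues in force under Section 9. That leaves Section 1, Section 2, Section 4, Section 6, Section 7, and Section 9 in effect.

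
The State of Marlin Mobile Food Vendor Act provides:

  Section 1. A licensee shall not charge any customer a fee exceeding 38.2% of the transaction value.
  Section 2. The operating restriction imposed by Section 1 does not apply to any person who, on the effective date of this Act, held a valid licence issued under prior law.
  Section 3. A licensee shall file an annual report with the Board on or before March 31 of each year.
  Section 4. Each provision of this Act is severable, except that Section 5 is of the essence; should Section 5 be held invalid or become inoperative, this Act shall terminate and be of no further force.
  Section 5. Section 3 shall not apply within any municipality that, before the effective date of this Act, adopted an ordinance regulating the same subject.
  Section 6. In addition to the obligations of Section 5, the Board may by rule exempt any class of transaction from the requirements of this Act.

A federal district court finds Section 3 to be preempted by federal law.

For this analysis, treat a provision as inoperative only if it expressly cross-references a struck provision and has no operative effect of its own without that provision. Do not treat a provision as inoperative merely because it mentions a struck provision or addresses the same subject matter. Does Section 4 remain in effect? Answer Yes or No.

Section 3 is struck. Section 5 has no operative effect of its own apart from Section 3 and is therefore inoperative. Section 4 makes Section 5 an essential term, and Section 5 has been rendered inoperative by the cascade; under Section 4, the entire Act is therefore void. No provision of the Act survives. Section 4 is among the inoperative provisions, so the answer is no.

No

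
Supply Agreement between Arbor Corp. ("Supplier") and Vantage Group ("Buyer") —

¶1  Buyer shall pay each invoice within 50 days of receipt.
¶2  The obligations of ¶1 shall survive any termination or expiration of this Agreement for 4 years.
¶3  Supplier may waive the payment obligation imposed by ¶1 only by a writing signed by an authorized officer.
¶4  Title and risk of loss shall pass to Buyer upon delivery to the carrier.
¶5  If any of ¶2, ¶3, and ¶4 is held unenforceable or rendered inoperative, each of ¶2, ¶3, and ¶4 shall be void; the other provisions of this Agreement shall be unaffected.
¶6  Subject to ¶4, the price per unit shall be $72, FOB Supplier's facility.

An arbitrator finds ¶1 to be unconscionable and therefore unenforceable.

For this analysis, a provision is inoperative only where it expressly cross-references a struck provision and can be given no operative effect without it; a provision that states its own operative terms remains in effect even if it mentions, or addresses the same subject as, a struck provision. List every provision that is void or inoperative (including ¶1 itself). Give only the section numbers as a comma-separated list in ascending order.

1, 2, 3, 4

¶1 is struck. ¶2 operates only by reference to ¶1, so it falls with ¶1. ¶3 operates only by reference to ¶1, so it falls with ¶1. ¶6 mentions ¶4 but its own obligation stands independently of ¶4, so ¶6 is not affected. ¶5 declares ¶2, ¶3, and ¶4 mutually dependent; since one of them has fallen, all of them are of no effect. That brings down ¶4 as well. The remainder continues in force under ¶5. ¶5 and ¶6 remain in effect.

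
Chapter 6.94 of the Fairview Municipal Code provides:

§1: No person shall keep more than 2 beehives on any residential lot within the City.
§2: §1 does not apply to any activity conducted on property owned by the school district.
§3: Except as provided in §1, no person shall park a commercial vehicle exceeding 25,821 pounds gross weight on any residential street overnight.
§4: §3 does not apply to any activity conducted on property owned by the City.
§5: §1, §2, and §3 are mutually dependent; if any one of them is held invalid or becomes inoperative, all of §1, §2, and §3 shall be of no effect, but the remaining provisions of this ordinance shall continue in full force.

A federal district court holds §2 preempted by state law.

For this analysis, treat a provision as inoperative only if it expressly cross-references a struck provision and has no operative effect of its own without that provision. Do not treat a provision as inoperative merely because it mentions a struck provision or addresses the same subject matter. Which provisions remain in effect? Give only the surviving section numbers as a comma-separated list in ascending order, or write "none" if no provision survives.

§2 is struck. No other provision's operative terms depend on §2. §5 declares §1, §2, and §3 mutually dependent; since one of them has fallen, all of them are of no effect. That brings down §1 and §3 as well. §4 in turn depends solely on a provision now struck and likewise falls. The remainder continues in force under §5. Only §5 remains in effect.

5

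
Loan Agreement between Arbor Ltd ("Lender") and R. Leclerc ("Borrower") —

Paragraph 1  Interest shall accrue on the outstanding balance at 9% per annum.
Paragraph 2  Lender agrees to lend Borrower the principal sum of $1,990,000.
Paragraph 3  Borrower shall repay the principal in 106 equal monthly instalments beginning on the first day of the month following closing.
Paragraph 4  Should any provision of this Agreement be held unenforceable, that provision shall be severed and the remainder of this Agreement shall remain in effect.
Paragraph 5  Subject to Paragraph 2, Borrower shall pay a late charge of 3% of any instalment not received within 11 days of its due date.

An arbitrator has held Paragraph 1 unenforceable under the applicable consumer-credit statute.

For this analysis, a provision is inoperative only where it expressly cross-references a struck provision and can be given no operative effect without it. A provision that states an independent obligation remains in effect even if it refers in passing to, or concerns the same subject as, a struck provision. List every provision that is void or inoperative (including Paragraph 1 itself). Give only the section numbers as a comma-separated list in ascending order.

1

Paragraph 1 is struck. No other provision's operative terms depend on Paragraph 1. Paragraph 4 is a severability clause and preserves every provision that can still be given independent effect. That leaves Paragraph 2, Paragraph 3, Paragraph 4, and Paragraph 5 in effect.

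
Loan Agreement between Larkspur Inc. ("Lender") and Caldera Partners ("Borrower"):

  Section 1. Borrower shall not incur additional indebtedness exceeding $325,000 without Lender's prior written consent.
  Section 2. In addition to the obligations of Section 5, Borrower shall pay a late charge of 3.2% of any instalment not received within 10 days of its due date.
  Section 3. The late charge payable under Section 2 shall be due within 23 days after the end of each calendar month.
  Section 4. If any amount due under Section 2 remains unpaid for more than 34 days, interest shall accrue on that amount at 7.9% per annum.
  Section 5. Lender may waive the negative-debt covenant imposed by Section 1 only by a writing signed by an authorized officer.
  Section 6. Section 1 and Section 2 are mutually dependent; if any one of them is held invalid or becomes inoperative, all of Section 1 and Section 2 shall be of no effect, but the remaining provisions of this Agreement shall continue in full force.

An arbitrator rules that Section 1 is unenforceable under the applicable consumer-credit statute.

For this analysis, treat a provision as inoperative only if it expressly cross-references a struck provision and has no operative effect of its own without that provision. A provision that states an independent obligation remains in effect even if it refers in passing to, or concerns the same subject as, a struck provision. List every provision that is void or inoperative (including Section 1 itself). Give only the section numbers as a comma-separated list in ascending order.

1, 2, 3, 4, 5

Section 1 is struck. Section 5 merely fixes the waiver condition for Section 1; with Section 1 gone it has nothing to operate on and falls away. Section 6 declares Section 1 and Section 2 mutually dependent; since one of them has fallen, all of them are of no effect. That brings down Section 2 as well. Section 3 and Section 4 in turn depend solely on a provision now struck and likewise fall. The remainder continues in force under Section 6. Only Section 6 remains in effect.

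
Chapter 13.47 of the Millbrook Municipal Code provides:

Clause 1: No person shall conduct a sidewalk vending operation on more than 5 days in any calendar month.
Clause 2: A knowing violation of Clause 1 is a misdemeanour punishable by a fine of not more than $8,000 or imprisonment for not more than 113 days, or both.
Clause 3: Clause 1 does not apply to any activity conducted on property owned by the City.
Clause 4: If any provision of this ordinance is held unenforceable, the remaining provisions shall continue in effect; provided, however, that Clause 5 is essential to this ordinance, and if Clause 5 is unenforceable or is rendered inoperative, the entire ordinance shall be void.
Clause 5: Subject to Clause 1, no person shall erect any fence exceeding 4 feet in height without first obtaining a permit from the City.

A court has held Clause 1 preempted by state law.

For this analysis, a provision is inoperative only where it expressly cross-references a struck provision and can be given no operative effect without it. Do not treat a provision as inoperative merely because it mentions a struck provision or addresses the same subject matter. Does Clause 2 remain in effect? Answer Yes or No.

Clause 1 is struck. Clause 2 operates only by reference to Clause 1, so it falls with Clause 1. Clause 3 has no operative effect of its own apart from Clause 1 and is therefore inoperative. Clause 5 mentions Clause 1 but its own obligation stands independently of Clause 1, so Clause 5 is not affected. Clause 4 makes Clause 5 an essential term, but Clause 5 is unaffected, so the severability proviso in Clause 4 preserves the remaining provisions. Clause 4 and Clause 5 remain in effect. Clause 2 is among the inoperative provisions, so the answer is no.

No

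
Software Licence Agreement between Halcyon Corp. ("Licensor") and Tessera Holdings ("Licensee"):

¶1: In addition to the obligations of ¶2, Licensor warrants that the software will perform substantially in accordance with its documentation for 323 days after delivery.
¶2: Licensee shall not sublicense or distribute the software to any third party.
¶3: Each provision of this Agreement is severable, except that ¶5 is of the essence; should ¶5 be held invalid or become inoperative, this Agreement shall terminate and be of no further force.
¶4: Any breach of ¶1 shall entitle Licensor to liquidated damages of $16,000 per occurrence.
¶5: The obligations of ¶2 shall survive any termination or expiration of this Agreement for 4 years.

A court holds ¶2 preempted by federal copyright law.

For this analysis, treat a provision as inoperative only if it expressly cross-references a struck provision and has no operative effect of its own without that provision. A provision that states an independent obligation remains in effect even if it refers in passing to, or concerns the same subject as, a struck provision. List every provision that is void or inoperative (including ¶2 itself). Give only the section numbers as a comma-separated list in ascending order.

1, 2, 3, 4, 5

¶2 is struck. ¶5 has no operative effect of its own apart from ¶2 and is therefore inoperative. ¶3 makes ¶5 an essential term, and ¶5 has been rendered inoperative by the cascade; under ¶3, the entire Agreement is therefore void. No provision of the Agreement survives.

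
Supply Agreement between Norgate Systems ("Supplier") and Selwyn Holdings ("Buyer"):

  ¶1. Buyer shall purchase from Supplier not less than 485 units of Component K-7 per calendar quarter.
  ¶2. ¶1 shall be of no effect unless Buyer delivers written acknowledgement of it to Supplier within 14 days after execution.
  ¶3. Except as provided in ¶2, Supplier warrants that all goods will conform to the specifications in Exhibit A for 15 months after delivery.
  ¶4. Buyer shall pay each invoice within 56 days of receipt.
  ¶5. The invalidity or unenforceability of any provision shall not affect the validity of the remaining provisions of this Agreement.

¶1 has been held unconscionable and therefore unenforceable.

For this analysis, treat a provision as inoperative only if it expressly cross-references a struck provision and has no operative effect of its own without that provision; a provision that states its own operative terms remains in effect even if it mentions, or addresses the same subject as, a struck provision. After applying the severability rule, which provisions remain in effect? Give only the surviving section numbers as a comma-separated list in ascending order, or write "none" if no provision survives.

¶1 is struck. ¶2 has no operative effect of its own apart from ¶1 and is therefore inoperative. Although ¶3 refers to ¶2, its operative terms do not depend on ¶2, so it remains in effect. Under the severability clause in ¶5, the remaining provisions continue in force. ¶3, ¶4, and ¶5 remain in effect.

3, 4, 5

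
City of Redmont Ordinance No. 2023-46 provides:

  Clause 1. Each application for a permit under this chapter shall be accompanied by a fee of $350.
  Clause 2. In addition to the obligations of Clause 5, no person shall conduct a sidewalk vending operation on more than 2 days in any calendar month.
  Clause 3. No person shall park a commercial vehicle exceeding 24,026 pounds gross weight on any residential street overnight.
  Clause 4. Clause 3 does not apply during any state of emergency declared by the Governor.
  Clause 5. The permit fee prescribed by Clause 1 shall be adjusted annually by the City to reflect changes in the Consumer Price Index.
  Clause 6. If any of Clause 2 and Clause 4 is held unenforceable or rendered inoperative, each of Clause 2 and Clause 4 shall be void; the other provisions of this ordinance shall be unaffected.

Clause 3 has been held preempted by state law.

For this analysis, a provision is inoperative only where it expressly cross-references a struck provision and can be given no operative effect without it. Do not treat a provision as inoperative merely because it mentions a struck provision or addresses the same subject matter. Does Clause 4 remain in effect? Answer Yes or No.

Clause 3 is struck. Clause 4 has no operative effect of its own apart from Clause 3 and is therefore inoperative. Clause 6 declares Clause 2 and Clause 4 mutually dependent; since one of them has fallen, all of them are of no effect. That brings down Clause 2 as well. The remainder continues in force under Clause 6. That leaves Clause 1, Clause 5, and Clause 6 in effect. Clause 4 is among the inoperative provisions, so the answer is no.

No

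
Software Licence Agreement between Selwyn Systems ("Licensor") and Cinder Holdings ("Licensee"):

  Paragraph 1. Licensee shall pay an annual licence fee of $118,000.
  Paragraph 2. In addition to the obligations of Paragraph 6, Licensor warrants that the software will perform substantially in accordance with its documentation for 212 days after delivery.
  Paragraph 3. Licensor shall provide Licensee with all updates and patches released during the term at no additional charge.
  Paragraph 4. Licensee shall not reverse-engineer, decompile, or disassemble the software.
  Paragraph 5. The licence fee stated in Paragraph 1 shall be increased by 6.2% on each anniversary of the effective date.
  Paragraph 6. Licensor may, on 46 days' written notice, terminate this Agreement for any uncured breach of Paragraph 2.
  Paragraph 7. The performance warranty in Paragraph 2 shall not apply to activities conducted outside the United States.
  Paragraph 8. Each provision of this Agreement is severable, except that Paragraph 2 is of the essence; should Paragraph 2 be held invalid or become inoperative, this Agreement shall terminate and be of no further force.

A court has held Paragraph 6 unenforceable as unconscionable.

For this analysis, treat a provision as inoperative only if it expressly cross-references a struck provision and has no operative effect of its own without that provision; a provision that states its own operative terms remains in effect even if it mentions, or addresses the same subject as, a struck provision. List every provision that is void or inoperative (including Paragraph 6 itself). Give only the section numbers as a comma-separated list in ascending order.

Paragraph 6 is struck. Although Paragraph 2 refers to Paragraph 6, its operative terms do not depend on Paragraph 6, so it remains in effect. Nothing else in the Agreement is defined by reference to Paragraph 6. Paragraph 8 makes Paragraph 2 an essential term, but Paragraph 2 is unaffected, so the severability proviso in Paragraph 8 preserves the remaining provisions. Paragraph 1, Paragraph 2, Paragraph 3, Paragraph 4, Paragraph 5, Paragraph 7, and Paragraph 8 remain in effect.

6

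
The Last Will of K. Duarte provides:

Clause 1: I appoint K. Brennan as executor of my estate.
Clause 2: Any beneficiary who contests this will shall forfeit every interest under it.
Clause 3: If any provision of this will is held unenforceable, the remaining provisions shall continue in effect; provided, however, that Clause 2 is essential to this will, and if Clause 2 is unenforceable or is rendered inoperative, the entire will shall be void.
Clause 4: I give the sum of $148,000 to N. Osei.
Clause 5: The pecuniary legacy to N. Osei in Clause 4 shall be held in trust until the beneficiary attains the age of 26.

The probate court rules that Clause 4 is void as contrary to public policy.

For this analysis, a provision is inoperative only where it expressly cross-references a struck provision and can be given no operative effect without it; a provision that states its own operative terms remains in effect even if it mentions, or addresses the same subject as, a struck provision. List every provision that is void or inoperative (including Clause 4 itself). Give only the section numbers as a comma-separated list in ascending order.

Clause 4 is struck. Clause 5 operates only by reference to Clause 4, so it falls with Clause 4. Clause 3 makes Clause 2 an essential term, but Clause 2 is unaffected, so the severability proviso in Clause 3 preserves the remaining provisions. That leaves Clause 1, Clause 2, and Clause 3 in effect.

4, 5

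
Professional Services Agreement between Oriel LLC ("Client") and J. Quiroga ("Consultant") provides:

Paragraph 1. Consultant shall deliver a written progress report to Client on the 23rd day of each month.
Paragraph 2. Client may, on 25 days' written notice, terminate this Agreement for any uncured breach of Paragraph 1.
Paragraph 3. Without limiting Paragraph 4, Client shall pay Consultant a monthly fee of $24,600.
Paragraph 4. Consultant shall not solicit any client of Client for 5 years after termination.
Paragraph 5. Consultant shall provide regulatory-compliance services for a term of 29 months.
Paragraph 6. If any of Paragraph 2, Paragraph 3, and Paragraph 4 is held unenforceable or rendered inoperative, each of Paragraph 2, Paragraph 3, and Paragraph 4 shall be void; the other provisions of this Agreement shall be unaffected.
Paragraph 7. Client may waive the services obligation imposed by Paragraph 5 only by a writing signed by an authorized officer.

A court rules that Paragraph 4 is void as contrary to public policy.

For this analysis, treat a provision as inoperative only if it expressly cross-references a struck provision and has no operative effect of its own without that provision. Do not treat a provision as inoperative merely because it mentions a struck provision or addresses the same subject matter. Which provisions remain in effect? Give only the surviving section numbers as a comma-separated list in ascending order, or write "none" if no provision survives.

Paragraph 4 is struck. No other provision's operative terms depend on Paragraph 4. Paragraph 6 declares Paragraph 2, Paragraph 3, and Paragraph 4 mutually dependent; since one of them has fallen, all of them are of no effect. That brings down Paragraph 2 and Paragraph 3 as well. The remainder continues in force under Paragraph 6. Paragraph 1, Paragraph 5, Paragraph 6, and Paragraph 7 remain in effect.

1, 5, 6, 7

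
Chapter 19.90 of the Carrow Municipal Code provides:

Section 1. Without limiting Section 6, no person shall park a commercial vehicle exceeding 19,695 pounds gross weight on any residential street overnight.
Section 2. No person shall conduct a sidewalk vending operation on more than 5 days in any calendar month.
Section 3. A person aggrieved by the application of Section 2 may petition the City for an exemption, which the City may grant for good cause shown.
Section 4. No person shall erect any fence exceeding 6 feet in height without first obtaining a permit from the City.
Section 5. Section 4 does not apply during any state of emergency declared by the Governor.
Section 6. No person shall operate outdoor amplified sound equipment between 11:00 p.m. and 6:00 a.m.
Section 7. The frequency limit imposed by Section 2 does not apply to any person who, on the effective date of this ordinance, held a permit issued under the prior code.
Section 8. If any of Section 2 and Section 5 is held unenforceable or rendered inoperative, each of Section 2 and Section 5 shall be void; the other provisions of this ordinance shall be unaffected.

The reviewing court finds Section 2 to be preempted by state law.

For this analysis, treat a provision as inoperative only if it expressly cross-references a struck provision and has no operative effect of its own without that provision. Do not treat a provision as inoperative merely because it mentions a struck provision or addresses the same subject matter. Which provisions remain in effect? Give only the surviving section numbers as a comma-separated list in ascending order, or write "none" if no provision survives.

Section 2 is struck. Section 3 operates only by reference to Section 2, so it falls with Section 2. The only function of Section 7 is the grandfather exemption from Section 2, so it cannot stand once Section 2 is removed. Section 8 declares Section 2 and Section 5 mutually dependent; since one of them has fallen, all of them are of no effect. That brings down Section 5 as well. The remainder continues in force under Section 8. Section 1, Section 4, Section 6, and Section 8 remain in effect.

1, 4, 6, 8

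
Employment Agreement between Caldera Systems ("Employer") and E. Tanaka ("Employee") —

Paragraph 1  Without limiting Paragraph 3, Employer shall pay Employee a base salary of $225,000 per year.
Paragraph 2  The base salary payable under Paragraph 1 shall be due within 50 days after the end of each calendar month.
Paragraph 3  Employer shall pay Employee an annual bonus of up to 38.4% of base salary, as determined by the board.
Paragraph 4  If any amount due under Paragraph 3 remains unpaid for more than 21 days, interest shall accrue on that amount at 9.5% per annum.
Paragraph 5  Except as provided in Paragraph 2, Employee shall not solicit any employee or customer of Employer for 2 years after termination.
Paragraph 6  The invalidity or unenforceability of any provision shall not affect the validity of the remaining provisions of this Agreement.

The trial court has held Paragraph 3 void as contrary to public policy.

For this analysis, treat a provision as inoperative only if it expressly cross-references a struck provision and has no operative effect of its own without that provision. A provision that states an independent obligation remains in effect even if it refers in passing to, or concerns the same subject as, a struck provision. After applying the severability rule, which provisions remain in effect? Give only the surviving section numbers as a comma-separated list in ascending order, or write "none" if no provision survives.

1, 2, 5, 6

Paragraph 3 is struck. Paragraph 4 has no operative effect of its own apart from Paragraph 3 and is therefore inoperative. Paragraph 1 mentions Paragraph 3 but its own obligation stands independently of Paragraph 3, so Paragraph 1 is not affected. Paragraph 6 is a severability clause and preserves every provision that can still be given independent effect. The provisions still in force are Paragraph 1, Paragraph 2, Paragraph 5, and Paragraph 6.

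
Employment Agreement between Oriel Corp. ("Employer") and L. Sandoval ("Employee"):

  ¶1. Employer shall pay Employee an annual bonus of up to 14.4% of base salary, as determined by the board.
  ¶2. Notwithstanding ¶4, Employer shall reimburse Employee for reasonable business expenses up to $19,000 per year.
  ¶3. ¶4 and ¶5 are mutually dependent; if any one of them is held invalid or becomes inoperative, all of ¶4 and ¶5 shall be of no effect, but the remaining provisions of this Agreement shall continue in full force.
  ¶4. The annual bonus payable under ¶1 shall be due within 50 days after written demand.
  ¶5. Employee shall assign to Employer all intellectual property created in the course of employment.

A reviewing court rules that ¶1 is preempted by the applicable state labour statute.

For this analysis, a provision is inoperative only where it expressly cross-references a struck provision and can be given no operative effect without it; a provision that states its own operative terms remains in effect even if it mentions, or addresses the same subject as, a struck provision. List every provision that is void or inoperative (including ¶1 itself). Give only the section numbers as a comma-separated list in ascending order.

1, 4, 5

¶1 is struck. ¶4 does nothing except set the payment deadline for the annual bonus by reference to ¶1; with ¶1 gone it has no independent effect and is inoperative. ¶2 mentions ¶4 but its own obligation stands independently of ¶4, so ¶2 is not affected. ¶3 declares ¶4 and ¶5 mutually dependent; since one of them has fallen, all of them are of no effect. That brings down ¶5 as well. The remainder continues in force under ¶3. ¶2 and ¶3 remain in effect.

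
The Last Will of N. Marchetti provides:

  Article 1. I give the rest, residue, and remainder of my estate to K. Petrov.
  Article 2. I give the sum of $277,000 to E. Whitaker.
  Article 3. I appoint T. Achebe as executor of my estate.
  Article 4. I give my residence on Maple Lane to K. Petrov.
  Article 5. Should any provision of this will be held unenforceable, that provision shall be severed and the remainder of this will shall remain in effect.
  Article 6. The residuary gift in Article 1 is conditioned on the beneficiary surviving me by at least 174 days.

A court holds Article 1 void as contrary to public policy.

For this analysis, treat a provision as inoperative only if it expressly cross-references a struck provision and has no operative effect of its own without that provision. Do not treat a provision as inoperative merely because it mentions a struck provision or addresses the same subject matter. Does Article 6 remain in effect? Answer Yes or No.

Article 1 is struck. Article 6 operates only by reference to Article 1, so it falls with Article 1. Under the severability clause in Article 5, the remaining provisions continue in force. Article 2, Article 3, Article 4, and Article 5 remain in effect. Article 6 is among the inoperative provisions, so the answer is no.

No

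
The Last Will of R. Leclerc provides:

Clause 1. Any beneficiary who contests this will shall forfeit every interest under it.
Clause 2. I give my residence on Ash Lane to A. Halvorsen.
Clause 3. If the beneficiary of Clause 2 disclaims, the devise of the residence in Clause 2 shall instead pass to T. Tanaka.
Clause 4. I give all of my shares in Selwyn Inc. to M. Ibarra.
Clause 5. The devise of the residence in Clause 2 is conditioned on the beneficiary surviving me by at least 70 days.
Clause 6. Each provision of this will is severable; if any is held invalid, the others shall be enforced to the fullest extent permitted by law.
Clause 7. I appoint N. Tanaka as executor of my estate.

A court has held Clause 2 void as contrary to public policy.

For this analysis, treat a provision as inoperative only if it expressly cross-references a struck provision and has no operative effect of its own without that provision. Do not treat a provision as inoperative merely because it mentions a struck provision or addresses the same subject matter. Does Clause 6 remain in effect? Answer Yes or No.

Clause 2 is struck. The only function of Clause 3 is the alternative disposition for Clause 2, so it cannot stand once Clause 2 is removed. The only function of Clause 5 is the survivorship condition on Clause 2, so it cannot stand once Clause 2 is removed. Clause 6 is a severability clause and preserves every provision that can still be given independent effect. Clause 1, Clause 4, Clause 6, and Clause 7 remain in effect. Clause 6 is among the surviving provisions, so the answer is yes.

Yes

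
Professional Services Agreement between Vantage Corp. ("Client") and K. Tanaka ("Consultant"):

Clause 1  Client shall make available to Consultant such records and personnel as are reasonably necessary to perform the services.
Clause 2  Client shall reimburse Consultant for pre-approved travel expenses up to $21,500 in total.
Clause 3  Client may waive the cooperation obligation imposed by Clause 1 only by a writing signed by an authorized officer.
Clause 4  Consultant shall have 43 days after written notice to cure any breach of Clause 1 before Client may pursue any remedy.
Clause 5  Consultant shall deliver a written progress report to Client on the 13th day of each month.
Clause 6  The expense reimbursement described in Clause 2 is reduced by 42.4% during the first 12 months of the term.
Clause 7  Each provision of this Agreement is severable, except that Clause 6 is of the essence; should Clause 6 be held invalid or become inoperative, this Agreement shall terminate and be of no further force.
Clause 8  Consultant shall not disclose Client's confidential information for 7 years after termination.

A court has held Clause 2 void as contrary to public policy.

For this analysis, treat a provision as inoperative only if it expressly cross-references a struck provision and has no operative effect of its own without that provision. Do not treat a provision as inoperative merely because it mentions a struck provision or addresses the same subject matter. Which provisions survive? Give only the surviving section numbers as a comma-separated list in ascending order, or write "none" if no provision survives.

Clause 2 is struck. Clause 6 operates only by reference to Clause 2, so it falls with Clause 2. Clause 7 makes Clause 6 an essential term, and Clause 6 has been rendered inoperative by the cascade; under Clause 7, the entire Agreement is therefore void. No provision of the Agreement survives.

none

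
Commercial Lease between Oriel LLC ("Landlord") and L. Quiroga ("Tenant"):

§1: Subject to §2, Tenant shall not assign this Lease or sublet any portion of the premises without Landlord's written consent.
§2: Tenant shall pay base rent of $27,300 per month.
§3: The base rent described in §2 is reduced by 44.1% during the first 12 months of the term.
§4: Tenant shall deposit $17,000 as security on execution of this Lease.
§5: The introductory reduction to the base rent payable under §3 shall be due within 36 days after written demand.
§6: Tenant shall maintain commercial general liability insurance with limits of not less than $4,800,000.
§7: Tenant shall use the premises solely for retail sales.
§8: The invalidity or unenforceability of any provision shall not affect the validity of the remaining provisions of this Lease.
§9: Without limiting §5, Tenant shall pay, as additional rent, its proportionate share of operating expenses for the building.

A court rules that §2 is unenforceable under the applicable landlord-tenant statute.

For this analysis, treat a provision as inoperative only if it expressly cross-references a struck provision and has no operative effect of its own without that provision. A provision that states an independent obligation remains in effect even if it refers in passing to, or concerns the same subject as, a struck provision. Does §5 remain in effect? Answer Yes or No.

§2 is struck. §3 operates only by reference to §2, so it falls with §2. §5 does nothing except set the payment deadline for the introductory reduction to the base rent by reference to §3; with §3 gone it has no independent effect and is inoperative. Although §9 refers to §5, its operative terms do not depend on §5, so it remains in effect. Although §1 refers to §2, its operative terms do not depend on §2, so it remains in effect. §8 is a severability clause and preserves every provision that can still be given independent effect. §1, §4, §6, §7, §8, and §9 remain in effect. §5 is among the inoperative provisions, so the answer is no.

No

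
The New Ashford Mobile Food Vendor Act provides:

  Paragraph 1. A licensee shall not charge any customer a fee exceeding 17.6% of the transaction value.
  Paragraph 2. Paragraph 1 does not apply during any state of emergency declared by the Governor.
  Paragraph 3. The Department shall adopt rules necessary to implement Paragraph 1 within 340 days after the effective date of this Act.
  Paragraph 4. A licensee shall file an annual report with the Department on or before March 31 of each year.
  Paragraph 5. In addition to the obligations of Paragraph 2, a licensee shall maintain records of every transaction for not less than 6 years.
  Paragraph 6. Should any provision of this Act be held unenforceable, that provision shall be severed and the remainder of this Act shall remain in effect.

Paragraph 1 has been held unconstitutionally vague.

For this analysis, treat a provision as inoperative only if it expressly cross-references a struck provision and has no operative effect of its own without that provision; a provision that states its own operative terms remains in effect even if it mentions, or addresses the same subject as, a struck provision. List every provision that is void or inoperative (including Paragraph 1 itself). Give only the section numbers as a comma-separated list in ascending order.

Paragraph 1 is struck. Paragraph 2 has no operative effect of its own apart from Paragraph 1 and is therefore inoperative. Paragraph 3 merely fixes the rulemaking mandate for Paragraph 1; with Paragraph 1 gone it has nothing to operate on and falls away. Although Paragraph 5 refers to Paragraph 2, its operative terms do not depend on Paragraph 2, so it remains in effect. Under the severability clause in Paragraph 6, the remaining provisions continue in force. Paragraph 4, Paragraph 5, and Paragraph 6 remain in effect.

1, 2, 3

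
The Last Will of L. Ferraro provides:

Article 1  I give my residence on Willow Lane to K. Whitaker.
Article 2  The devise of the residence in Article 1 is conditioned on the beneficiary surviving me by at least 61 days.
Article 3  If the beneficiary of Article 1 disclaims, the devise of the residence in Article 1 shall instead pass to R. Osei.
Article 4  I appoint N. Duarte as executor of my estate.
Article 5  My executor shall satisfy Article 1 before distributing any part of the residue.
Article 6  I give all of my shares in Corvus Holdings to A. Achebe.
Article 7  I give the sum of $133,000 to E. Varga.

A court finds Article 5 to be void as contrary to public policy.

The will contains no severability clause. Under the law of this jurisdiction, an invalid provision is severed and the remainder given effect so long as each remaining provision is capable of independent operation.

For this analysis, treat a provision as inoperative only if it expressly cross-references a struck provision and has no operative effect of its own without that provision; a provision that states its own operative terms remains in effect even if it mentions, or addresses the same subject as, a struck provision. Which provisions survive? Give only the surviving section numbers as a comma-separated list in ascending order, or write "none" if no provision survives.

Article 5 is struck. No other provision's operative terms depend on Article 5. Under the stated default rule, only provisions that cannot operate independently fall away; the rest are enforced. Article 1, Article 2, Article 3, Article 4, Article 6, and Article 7 remain in effect.

1, 2, 3, 4, 6, 7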